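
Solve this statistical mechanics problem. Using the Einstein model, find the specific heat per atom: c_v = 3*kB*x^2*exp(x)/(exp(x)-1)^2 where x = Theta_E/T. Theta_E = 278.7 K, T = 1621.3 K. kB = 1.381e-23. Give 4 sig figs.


Step 1: x = Theta_E/T = 278.7/1621.3 = 0.1719
Step 2: x^2 = 0.02955
Step 3: exp(x) = 1.188
Step 4: c_v = 3*1.381e-23*0.02955*1.188/(1.188-1)^2 = 4.133e-23

4.133e-23


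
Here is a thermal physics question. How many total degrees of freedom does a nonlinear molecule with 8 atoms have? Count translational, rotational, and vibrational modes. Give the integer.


Step 1: Translational DOF = 3
Step 2: Rotational DOF (nonlinear) = 3
Step 3: Vibrational DOF = 3*8 - 6 = 18
Step 4: Total = 3 + 3 + 18 = 24

24


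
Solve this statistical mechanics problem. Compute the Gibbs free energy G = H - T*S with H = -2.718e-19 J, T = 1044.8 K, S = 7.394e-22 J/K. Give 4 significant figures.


Step 1: T*S = 1044.8 * 7.394e-22 = 7.725e-19 J
Step 2: G = H - T*S = -2.718e-19 - 7.725e-19
Step 3: G = -1.044e-18 J

-1.044e-18


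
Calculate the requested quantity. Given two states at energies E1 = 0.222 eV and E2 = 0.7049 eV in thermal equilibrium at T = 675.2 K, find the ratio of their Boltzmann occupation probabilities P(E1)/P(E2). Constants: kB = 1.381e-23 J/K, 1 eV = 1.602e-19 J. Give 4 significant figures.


Step 1: Compute energy difference dE = E1 - E2 = 0.222 - 0.7049 = -0.4829 eV
Step 2: Convert to Joules: dE_J = -0.4829 * 1.602e-19 = -7.736e-20 J
Step 3: Compute exponent = -dE_J / (kB * T) = -(-7.736e-20) / (1.381e-23 * 675.2) = 8.296
Step 4: P(E1)/P(E2) = exp(8.296) = 4010

4010


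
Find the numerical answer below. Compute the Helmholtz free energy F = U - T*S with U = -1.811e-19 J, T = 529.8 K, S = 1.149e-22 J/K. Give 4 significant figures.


Step 1: T*S = 529.8 * 1.149e-22 = 6.087e-20 J
Step 2: F = U - T*S = -1.811e-19 - 6.087e-20
Step 3: F = -2.42e-19 J

-2.42e-19


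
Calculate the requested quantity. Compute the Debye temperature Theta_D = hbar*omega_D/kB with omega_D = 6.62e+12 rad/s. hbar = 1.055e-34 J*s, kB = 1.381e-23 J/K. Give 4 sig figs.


Step 1: hbar*omega_D = 1.055e-34 * 6.62e+12 = 6.984e-22 J
Step 2: Theta_D = 6.984e-22 / 1.381e-23
Step 3: Theta_D = 50.57 K

50.57


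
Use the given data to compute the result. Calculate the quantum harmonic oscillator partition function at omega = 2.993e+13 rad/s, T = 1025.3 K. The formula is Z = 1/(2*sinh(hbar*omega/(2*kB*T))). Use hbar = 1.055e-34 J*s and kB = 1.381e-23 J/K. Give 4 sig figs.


Step 1: Compute x = hbar*omega/(kB*T) = 1.055e-34*2.993e+13/(1.381e-23*1025.3) = 0.223
Step 2: x/2 = 0.1115
Step 3: sinh(x/2) = 0.1117
Step 4: Z = 1/(2*0.1117) = 4.475

4.475


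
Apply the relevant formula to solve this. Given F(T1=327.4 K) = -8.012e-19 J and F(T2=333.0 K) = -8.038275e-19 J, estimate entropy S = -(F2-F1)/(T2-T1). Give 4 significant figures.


Step 1: dF = F2 - F1 = -8.038275e-19 - (-8.012e-19) = -2.6275e-21 J
Step 2: dT = T2 - T1 = 333.0 - 327.4 = 5.6 K
Step 3: S = -dF/dT = -(-2.6275e-21)/5.6 = 4.692e-22 J/K

4.692e-22


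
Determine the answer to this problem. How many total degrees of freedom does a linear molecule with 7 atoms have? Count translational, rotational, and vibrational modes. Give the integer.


Step 1: Translational DOF = 3
Step 2: Rotational DOF (linear) = 2
Step 3: Vibrational DOF = 3*7 - 5 = 16
Step 4: Total = 3 + 2 + 16 = 21

21


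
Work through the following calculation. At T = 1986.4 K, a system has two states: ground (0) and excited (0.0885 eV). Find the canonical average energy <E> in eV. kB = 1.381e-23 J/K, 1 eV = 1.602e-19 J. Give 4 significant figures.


Step 1: beta*E = 0.0885*1.602e-19/(1.381e-23*1986.4) = 0.5168
Step 2: exp(-beta*E) = 0.5964
Step 3: <E> = 0.0885*0.5964/(1+0.5964) = 0.03306 eV

0.03306


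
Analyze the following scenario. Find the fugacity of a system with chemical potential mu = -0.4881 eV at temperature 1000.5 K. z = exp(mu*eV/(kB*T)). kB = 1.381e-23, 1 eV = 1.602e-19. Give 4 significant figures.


Step 1: Convert mu to Joules: -0.4881*1.602e-19 = -7.819e-20 J
Step 2: kB*T = 1.381e-23*1000.5 = 1.382e-20 J
Step 3: mu/(kB*T) = -5.659
Step 4: z = exp(-5.659) = 0.003485

0.003485


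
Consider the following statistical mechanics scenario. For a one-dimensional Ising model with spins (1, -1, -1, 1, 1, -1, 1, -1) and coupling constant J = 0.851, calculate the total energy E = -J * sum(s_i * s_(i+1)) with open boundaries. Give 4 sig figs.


Step 1: Nearest-neighbor products: -1, 1, -1, 1, -1, -1, -1
Step 2: Sum of products = -3
Step 3: E = -0.851 * -3 = 2.553

2.553


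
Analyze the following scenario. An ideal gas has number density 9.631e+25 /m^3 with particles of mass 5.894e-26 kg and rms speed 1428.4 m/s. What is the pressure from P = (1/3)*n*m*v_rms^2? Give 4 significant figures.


Step 1: v_rms^2 = 1428.4^2 = 2.04e+06
Step 2: n*m = 9.631e+25*5.894e-26 = 5.677
Step 3: P = (1/3)*5.677*2.04e+06 = 3.861e+06 Pa

3.861e+06


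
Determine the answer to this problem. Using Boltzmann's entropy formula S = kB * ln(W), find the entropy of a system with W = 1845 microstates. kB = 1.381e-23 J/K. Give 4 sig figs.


Step 1: ln(W) = ln(1845) = 7.52
Step 2: S = kB * ln(W) = 1.381e-23 * 7.52
Step 3: S = 1.039e-22 J/K

1.039e-22


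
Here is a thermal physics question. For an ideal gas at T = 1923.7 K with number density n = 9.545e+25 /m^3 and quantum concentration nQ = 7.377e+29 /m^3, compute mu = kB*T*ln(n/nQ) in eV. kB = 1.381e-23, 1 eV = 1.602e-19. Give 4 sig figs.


Step 1: n/nQ = 9.545e+25/7.377e+29 = 0.0001294
Step 2: ln(n/nQ) = -8.953
Step 3: mu = kB*T*ln(n/nQ) = 2.657e-20*-8.953 = -2.378e-19 J
Step 4: Convert to eV: -2.378e-19/1.602e-19 = -1.485 eV

-1.485


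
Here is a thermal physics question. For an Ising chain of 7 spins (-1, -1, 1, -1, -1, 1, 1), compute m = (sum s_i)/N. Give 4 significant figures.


Step 1: Count up spins (+1): 3, down spins (-1): 4
Step 2: Total magnetization M = 3 - 4 = -1
Step 3: m = M/N = -1/7 = -0.1429

-0.1429


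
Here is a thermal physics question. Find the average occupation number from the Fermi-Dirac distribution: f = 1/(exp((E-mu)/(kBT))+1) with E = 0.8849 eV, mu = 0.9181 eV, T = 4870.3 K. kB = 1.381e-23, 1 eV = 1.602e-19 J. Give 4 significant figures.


Step 1: (E - mu) = 0.8849 - 0.9181 = -0.0332 eV
Step 2: Convert: (E-mu)*eV = -5.319e-21 J
Step 3: x = (E-mu)*eV/(kB*T) = -0.07908
Step 4: f = 1/(exp(-0.07908)+1) = 0.5198

0.5198


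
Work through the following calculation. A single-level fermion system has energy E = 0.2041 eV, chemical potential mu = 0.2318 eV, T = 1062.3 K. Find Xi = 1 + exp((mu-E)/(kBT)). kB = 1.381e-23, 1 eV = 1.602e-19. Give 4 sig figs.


Step 1: (mu - E) = 0.2318 - 0.2041 = 0.0277 eV
Step 2: x = (mu-E)*eV/(kB*T) = 0.0277*1.602e-19/(1.381e-23*1062.3) = 0.3025
Step 3: exp(x) = 1.353
Step 4: Xi = 1 + 1.353 = 2.353

2.353


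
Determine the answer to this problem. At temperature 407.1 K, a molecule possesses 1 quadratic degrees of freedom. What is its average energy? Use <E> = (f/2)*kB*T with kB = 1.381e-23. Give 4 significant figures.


Step 1: f/2 = 1/2 = 0.5
Step 2: kB*T = 1.381e-23 * 407.1 = 5.622e-21
Step 3: <E> = 0.5 * 5.622e-21 = 2.811e-21 J

2.811e-21


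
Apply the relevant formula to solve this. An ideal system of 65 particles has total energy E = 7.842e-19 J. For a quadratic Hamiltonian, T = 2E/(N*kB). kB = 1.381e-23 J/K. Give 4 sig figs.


Step 1: Numerator = 2*E = 2*7.842e-19 = 1.568e-18 J
Step 2: Denominator = N*kB = 65*1.381e-23 = 8.977e-22
Step 3: T = 1.568e-18 / 8.977e-22 = 1747 K

1747


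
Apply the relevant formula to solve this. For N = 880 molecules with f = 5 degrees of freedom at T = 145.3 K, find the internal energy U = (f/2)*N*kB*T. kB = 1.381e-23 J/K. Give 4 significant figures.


Step 1: f/2 = 5/2 = 2.5
Step 2: N*kB*T = 880*1.381e-23*145.3 = 1.766e-18
Step 3: U = 2.5 * 1.766e-18 = 4.415e-18 J

4.415e-18


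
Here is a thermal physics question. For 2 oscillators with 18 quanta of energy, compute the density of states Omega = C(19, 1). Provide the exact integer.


Step 1: Use binomial coefficient C(19, 1)
Step 2: Numerator = 19! / 18!
Step 3: Denominator = 1!
Step 4: Omega = 19

19


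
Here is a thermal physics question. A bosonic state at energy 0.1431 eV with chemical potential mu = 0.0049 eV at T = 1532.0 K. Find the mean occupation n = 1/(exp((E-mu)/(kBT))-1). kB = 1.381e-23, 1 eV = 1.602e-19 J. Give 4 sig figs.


Step 1: (E - mu) = 0.1382 eV
Step 2: x = (E-mu)*eV/(kB*T) = 0.1382*1.602e-19/(1.381e-23*1532.0) = 1.046
Step 3: exp(x) = 2.848
Step 4: n = 1/(exp(x)-1) = 0.5413

0.5413


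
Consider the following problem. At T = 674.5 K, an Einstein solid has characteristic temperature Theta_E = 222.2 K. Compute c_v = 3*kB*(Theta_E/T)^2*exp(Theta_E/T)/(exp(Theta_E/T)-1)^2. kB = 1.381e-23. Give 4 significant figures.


Step 1: x = Theta_E/T = 222.2/674.5 = 0.3294
Step 2: x^2 = 0.1085
Step 3: exp(x) = 1.39
Step 4: c_v = 3*1.381e-23*0.1085*1.39/(1.39-1)^2 = 4.106e-23

4.106e-23


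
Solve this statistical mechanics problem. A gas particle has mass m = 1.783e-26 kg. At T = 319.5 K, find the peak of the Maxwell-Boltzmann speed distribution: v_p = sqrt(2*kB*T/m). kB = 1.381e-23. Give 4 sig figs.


Step 1: Numerator = 2*kB*T = 2*1.381e-23*319.5 = 8.825e-21
Step 2: Ratio = 8.825e-21 / 1.783e-26 = 4.949e+05
Step 3: v_p = sqrt(4.949e+05) = 703.5 m/s

703.5


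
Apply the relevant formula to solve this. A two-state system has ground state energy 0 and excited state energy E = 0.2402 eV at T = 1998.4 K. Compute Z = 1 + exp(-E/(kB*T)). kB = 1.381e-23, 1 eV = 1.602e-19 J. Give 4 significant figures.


Step 1: Compute beta*E = E*eV/(kB*T) = 0.2402*1.602e-19/(1.381e-23*1998.4) = 1.394
Step 2: exp(-beta*E) = exp(-1.394) = 0.248
Step 3: Z = 1 + 0.248 = 1.248

1.248


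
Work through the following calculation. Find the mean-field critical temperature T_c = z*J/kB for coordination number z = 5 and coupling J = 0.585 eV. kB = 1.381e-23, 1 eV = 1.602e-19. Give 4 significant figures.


Step 1: z*J = 5*0.585 = 2.925 eV
Step 2: Convert to Joules: 2.925*1.602e-19 = 4.686e-19 J
Step 3: T_c = 4.686e-19 / 1.381e-23 = 3.393e+04 K

3.393e+04


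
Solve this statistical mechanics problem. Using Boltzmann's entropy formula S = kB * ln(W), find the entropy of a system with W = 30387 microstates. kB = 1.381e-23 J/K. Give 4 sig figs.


Step 1: ln(W) = ln(30387) = 10.32
Step 2: S = kB * ln(W) = 1.381e-23 * 10.32
Step 3: S = 1.425e-22 J/K

1.425e-22


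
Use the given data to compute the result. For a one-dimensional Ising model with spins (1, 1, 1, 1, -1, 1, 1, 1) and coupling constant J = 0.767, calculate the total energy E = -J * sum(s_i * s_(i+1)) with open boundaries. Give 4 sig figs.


Step 1: Nearest-neighbor products: 1, 1, 1, -1, -1, 1, 1
Step 2: Sum of products = 3
Step 3: E = -0.767 * 3 = -2.301

-2.301


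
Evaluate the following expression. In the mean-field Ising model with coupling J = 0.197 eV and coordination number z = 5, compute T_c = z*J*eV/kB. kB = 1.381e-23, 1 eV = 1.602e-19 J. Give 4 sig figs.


Step 1: z*J = 5*0.197 = 0.985 eV
Step 2: Convert to Joules: 0.985*1.602e-19 = 1.578e-19 J
Step 3: T_c = 1.578e-19 / 1.381e-23 = 1.143e+04 K

1.143e+04


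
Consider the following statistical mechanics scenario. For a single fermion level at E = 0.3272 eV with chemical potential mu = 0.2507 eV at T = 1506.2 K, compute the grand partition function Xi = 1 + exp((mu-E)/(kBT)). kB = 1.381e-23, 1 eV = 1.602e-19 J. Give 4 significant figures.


Step 1: (mu - E) = 0.2507 - 0.3272 = -0.0765 eV
Step 2: x = (mu-E)*eV/(kB*T) = -0.0765*1.602e-19/(1.381e-23*1506.2) = -0.5892
Step 3: exp(x) = 0.5548
Step 4: Xi = 1 + 0.5548 = 1.555

1.555


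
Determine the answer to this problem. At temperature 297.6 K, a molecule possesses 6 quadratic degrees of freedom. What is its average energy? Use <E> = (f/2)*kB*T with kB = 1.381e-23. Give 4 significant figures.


Step 1: f/2 = 6/2 = 3
Step 2: kB*T = 1.381e-23 * 297.6 = 4.11e-21
Step 3: <E> = 3 * 4.11e-21 = 1.233e-20 J

1.233e-20


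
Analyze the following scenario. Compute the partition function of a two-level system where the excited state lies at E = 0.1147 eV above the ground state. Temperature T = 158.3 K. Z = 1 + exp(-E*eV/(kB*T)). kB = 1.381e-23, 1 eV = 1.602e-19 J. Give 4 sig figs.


Step 1: Compute beta*E = E*eV/(kB*T) = 0.1147*1.602e-19/(1.381e-23*158.3) = 8.405
Step 2: exp(-beta*E) = exp(-8.405) = 0.0002237
Step 3: Z = 1 + 0.0002237 = 1

1


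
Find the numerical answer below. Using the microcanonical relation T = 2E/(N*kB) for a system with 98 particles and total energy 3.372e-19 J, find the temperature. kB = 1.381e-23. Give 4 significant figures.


Step 1: Numerator = 2*E = 2*3.372e-19 = 6.744e-19 J
Step 2: Denominator = N*kB = 98*1.381e-23 = 1.353e-21
Step 3: T = 6.744e-19 / 1.353e-21 = 498.3 K

498.3


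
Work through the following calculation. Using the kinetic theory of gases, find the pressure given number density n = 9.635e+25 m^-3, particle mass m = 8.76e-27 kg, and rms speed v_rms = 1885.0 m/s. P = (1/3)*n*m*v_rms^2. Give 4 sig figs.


Step 1: v_rms^2 = 1885.0^2 = 3.553e+06
Step 2: n*m = 9.635e+25*8.76e-27 = 0.844
Step 3: P = (1/3)*0.844*3.553e+06 = 9.997e+05 Pa

9.997e+05


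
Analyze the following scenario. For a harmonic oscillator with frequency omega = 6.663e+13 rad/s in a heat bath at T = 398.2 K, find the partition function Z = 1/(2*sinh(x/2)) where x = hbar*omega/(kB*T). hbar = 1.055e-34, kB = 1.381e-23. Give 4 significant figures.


Step 1: Compute x = hbar*omega/(kB*T) = 1.055e-34*6.663e+13/(1.381e-23*398.2) = 1.278
Step 2: x/2 = 0.6391
Step 3: sinh(x/2) = 0.6836
Step 4: Z = 1/(2*0.6836) = 0.7315

0.7315


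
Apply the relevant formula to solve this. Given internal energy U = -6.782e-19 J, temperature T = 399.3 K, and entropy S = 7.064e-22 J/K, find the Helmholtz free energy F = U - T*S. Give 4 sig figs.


Step 1: T*S = 399.3 * 7.064e-22 = 2.821e-19 J
Step 2: F = U - T*S = -6.782e-19 - 2.821e-19
Step 3: F = -9.603e-19 J

-9.603e-19


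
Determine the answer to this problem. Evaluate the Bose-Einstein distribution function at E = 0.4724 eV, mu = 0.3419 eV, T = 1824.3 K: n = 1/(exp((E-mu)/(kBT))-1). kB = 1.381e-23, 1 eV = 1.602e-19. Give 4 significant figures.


Step 1: (E - mu) = 0.1305 eV
Step 2: x = (E-mu)*eV/(kB*T) = 0.1305*1.602e-19/(1.381e-23*1824.3) = 0.8298
Step 3: exp(x) = 2.293
Step 4: n = 1/(exp(x)-1) = 0.7735

0.7735


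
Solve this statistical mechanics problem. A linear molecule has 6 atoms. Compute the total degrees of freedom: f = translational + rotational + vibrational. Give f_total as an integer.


Step 1: Translational DOF = 3
Step 2: Rotational DOF (linear) = 2
Step 3: Vibrational DOF = 3*6 - 5 = 13
Step 4: Total = 3 + 2 + 13 = 18

18


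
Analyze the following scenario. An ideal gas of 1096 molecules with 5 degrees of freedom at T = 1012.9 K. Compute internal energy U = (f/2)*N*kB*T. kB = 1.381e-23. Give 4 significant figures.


Step 1: f/2 = 5/2 = 2.5
Step 2: N*kB*T = 1096*1.381e-23*1012.9 = 1.533e-17
Step 3: U = 2.5 * 1.533e-17 = 3.833e-17 J

3.833e-17


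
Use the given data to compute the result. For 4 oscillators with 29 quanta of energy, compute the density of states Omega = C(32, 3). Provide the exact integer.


Step 1: Use binomial coefficient C(32, 3)
Step 2: Numerator = 32! / 29!
Step 3: Denominator = 3!
Step 4: Omega = 4960

4960


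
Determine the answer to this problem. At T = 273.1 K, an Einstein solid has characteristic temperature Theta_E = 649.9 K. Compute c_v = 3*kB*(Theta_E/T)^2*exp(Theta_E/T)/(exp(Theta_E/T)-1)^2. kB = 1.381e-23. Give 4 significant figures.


Step 1: x = Theta_E/T = 649.9/273.1 = 2.38
Step 2: x^2 = 5.663
Step 3: exp(x) = 10.8
Step 4: c_v = 3*1.381e-23*5.663*10.8/(10.8-1)^2 = 2.638e-23

2.638e-23


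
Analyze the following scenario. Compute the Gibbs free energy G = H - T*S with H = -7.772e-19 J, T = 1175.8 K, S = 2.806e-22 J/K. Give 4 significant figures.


Step 1: T*S = 1175.8 * 2.806e-22 = 3.299e-19 J
Step 2: G = H - T*S = -7.772e-19 - 3.299e-19
Step 3: G = -1.107e-18 J

-1.107e-18


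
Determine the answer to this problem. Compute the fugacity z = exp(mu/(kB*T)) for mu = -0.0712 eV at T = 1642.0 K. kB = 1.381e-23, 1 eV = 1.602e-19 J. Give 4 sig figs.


Step 1: Convert mu to Joules: -0.0712*1.602e-19 = -1.141e-20 J
Step 2: kB*T = 1.381e-23*1642.0 = 2.268e-20 J
Step 3: mu/(kB*T) = -0.503
Step 4: z = exp(-0.503) = 0.6047

0.6047


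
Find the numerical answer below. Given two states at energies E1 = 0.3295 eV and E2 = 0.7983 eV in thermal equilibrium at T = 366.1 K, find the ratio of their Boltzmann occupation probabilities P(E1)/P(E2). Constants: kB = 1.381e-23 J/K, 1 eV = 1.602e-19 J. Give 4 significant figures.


Step 1: Compute energy difference dE = E1 - E2 = 0.3295 - 0.7983 = -0.4688 eV
Step 2: Convert to Joules: dE_J = -0.4688 * 1.602e-19 = -7.51e-20 J
Step 3: Compute exponent = -dE_J / (kB * T) = -(-7.51e-20) / (1.381e-23 * 366.1) = 14.85
Step 4: P(E1)/P(E2) = exp(14.85) = 2.826e+06

2.826e+06


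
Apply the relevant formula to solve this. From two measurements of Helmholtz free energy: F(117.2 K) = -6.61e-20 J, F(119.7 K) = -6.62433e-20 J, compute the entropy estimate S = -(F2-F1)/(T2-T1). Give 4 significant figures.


Step 1: dF = F2 - F1 = -6.62433e-20 - (-6.61e-20) = -1.433e-22 J
Step 2: dT = T2 - T1 = 119.7 - 117.2 = 2.5 K
Step 3: S = -dF/dT = -(-1.433e-22)/2.5 = 5.732e-23 J/K

5.732e-23


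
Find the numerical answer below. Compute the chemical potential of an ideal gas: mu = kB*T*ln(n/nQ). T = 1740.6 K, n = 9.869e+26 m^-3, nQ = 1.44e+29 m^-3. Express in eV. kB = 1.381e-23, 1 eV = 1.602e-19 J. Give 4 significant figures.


Step 1: n/nQ = 9.869e+26/1.44e+29 = 0.006853
Step 2: ln(n/nQ) = -4.983
Step 3: mu = kB*T*ln(n/nQ) = 2.404e-20*-4.983 = -1.198e-19 J
Step 4: Convert to eV: -1.198e-19/1.602e-19 = -0.7477 eV

-0.7477


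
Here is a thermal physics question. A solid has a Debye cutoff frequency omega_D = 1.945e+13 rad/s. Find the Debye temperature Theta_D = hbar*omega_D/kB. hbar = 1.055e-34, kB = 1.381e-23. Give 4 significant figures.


Step 1: hbar*omega_D = 1.055e-34 * 1.945e+13 = 2.052e-21 J
Step 2: Theta_D = 2.052e-21 / 1.381e-23
Step 3: Theta_D = 148.6 K

148.6


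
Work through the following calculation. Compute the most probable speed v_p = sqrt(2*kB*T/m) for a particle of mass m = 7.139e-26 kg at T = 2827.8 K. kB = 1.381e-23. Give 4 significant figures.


Step 1: Numerator = 2*kB*T = 2*1.381e-23*2827.8 = 7.81e-20
Step 2: Ratio = 7.81e-20 / 7.139e-26 = 1.094e+06
Step 3: v_p = sqrt(1.094e+06) = 1046 m/s

1046


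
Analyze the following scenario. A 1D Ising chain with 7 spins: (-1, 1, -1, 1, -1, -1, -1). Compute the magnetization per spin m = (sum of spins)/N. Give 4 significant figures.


Step 1: Count up spins (+1): 2, down spins (-1): 5
Step 2: Total magnetization M = 2 - 5 = -3
Step 3: m = M/N = -3/7 = -0.4286

-0.4286


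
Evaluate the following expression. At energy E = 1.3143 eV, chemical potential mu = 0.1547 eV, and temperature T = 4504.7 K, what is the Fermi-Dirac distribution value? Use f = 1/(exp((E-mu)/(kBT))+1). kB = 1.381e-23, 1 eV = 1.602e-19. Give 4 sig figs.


Step 1: (E - mu) = 1.3143 - 0.1547 = 1.16 eV
Step 2: Convert: (E-mu)*eV = 1.858e-19 J
Step 3: x = (E-mu)*eV/(kB*T) = 2.986
Step 4: f = 1/(exp(2.986)+1) = 0.04806

0.04806


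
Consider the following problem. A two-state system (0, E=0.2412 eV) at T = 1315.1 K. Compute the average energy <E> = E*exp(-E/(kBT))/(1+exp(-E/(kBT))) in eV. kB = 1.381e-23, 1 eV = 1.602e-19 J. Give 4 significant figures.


Step 1: beta*E = 0.2412*1.602e-19/(1.381e-23*1315.1) = 2.128
Step 2: exp(-beta*E) = 0.1191
Step 3: <E> = 0.2412*0.1191/(1+0.1191) = 0.02567 eV

0.02567


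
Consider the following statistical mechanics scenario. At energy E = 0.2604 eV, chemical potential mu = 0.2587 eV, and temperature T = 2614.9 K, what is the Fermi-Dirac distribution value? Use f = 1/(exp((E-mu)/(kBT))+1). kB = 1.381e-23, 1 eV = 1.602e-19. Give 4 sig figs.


Step 1: (E - mu) = 0.2604 - 0.2587 = 0.0017 eV
Step 2: Convert: (E-mu)*eV = 2.723e-22 J
Step 3: x = (E-mu)*eV/(kB*T) = 0.007542
Step 4: f = 1/(exp(0.007542)+1) = 0.4981

0.4981


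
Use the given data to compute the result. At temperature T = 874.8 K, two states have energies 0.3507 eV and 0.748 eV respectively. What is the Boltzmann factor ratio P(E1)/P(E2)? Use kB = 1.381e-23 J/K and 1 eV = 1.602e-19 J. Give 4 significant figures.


Step 1: Compute energy difference dE = E1 - E2 = 0.3507 - 0.748 = -0.3973 eV
Step 2: Convert to Joules: dE_J = -0.3973 * 1.602e-19 = -6.365e-20 J
Step 3: Compute exponent = -dE_J / (kB * T) = -(-6.365e-20) / (1.381e-23 * 874.8) = 5.268
Step 4: P(E1)/P(E2) = exp(5.268) = 194.1

194.1


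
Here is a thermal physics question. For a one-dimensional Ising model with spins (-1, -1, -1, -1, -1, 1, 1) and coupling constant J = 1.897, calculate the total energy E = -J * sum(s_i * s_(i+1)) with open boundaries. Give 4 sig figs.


Step 1: Nearest-neighbor products: 1, 1, 1, 1, -1, 1
Step 2: Sum of products = 4
Step 3: E = -1.897 * 4 = -7.588

-7.588


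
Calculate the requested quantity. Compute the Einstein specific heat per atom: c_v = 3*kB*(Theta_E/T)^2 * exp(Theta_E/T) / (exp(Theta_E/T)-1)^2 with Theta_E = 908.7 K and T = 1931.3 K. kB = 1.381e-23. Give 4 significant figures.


Step 1: x = Theta_E/T = 908.7/1931.3 = 0.4705
Step 2: x^2 = 0.2214
Step 3: exp(x) = 1.601
Step 4: c_v = 3*1.381e-23*0.2214*1.601/(1.601-1)^2 = 4.067e-23

4.067e-23


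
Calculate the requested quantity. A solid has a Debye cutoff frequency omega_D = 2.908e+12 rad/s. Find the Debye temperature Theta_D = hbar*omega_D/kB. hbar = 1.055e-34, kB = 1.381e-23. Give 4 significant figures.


Step 1: hbar*omega_D = 1.055e-34 * 2.908e+12 = 3.068e-22 J
Step 2: Theta_D = 3.068e-22 / 1.381e-23
Step 3: Theta_D = 22.22 K

22.22


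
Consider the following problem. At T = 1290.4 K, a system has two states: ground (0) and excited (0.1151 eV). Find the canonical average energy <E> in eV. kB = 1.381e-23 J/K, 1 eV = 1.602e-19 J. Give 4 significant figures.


Step 1: beta*E = 0.1151*1.602e-19/(1.381e-23*1290.4) = 1.035
Step 2: exp(-beta*E) = 0.3553
Step 3: <E> = 0.1151*0.3553/(1+0.3553) = 0.03018 eV

0.03018


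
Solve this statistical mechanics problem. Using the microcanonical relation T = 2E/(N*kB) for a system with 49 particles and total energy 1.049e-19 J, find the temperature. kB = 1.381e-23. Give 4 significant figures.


Step 1: Numerator = 2*E = 2*1.049e-19 = 2.098e-19 J
Step 2: Denominator = N*kB = 49*1.381e-23 = 6.767e-22
Step 3: T = 2.098e-19 / 6.767e-22 = 310 K

310


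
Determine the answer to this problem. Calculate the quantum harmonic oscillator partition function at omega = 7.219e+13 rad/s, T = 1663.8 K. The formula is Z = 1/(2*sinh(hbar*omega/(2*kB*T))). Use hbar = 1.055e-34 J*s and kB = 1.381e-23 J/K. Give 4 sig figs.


Step 1: Compute x = hbar*omega/(kB*T) = 1.055e-34*7.219e+13/(1.381e-23*1663.8) = 0.3315
Step 2: x/2 = 0.1657
Step 3: sinh(x/2) = 0.1665
Step 4: Z = 1/(2*0.1665) = 3.003

3.003


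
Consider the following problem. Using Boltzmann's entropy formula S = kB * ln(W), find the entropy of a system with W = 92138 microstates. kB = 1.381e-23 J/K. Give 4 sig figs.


Step 1: ln(W) = ln(92138) = 11.43
Step 2: S = kB * ln(W) = 1.381e-23 * 11.43
Step 3: S = 1.579e-22 J/K

1.579e-22


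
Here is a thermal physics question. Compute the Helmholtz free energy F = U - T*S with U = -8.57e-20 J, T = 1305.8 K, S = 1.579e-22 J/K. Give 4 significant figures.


Step 1: T*S = 1305.8 * 1.579e-22 = 2.062e-19 J
Step 2: F = U - T*S = -8.57e-20 - 2.062e-19
Step 3: F = -2.919e-19 J

-2.919e-19


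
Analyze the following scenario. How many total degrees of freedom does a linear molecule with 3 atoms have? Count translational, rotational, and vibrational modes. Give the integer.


Step 1: Translational DOF = 3
Step 2: Rotational DOF (linear) = 2
Step 3: Vibrational DOF = 3*3 - 5 = 4
Step 4: Total = 3 + 2 + 4 = 9

9


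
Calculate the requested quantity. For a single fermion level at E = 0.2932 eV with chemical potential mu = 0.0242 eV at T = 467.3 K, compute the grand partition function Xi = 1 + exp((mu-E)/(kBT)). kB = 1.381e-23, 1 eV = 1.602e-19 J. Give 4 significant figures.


Step 1: (mu - E) = 0.0242 - 0.2932 = -0.269 eV
Step 2: x = (mu-E)*eV/(kB*T) = -0.269*1.602e-19/(1.381e-23*467.3) = -6.678
Step 3: exp(x) = 0.001259
Step 4: Xi = 1 + 0.001259 = 1.001

1.001


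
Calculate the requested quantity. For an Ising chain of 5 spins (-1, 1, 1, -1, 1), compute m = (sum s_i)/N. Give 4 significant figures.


Step 1: Count up spins (+1): 3, down spins (-1): 2
Step 2: Total magnetization M = 3 - 2 = 1
Step 3: m = M/N = 1/5 = 0.2

0.2


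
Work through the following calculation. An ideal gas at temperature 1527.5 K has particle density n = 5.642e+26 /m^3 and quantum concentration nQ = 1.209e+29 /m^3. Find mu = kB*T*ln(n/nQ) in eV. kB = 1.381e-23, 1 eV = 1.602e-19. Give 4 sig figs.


Step 1: n/nQ = 5.642e+26/1.209e+29 = 0.004667
Step 2: ln(n/nQ) = -5.367
Step 3: mu = kB*T*ln(n/nQ) = 2.109e-20*-5.367 = -1.132e-19 J
Step 4: Convert to eV: -1.132e-19/1.602e-19 = -0.7068 eV

-0.7068


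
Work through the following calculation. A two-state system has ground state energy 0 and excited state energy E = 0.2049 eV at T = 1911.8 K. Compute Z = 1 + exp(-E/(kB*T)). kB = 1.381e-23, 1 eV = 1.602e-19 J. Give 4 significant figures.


Step 1: Compute beta*E = E*eV/(kB*T) = 0.2049*1.602e-19/(1.381e-23*1911.8) = 1.243
Step 2: exp(-beta*E) = exp(-1.243) = 0.2884
Step 3: Z = 1 + 0.2884 = 1.288

1.288


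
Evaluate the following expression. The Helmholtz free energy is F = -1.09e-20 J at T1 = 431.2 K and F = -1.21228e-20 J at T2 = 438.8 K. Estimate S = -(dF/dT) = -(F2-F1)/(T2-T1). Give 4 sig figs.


Step 1: dF = F2 - F1 = -1.21228e-20 - (-1.09e-20) = -1.2228e-21 J
Step 2: dT = T2 - T1 = 438.8 - 431.2 = 7.6 K
Step 3: S = -dF/dT = -(-1.2228e-21)/7.6 = 1.609e-22 J/K

1.609e-22


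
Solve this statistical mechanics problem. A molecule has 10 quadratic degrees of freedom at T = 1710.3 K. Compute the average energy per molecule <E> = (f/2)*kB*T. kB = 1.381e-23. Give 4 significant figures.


Step 1: f/2 = 10/2 = 5
Step 2: kB*T = 1.381e-23 * 1710.3 = 2.362e-20
Step 3: <E> = 5 * 2.362e-20 = 1.181e-19 J

1.181e-19


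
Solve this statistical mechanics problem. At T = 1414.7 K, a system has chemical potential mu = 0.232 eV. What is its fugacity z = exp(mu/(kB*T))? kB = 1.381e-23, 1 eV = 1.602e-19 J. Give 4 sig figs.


Step 1: Convert mu to Joules: 0.232*1.602e-19 = 3.717e-20 J
Step 2: kB*T = 1.381e-23*1414.7 = 1.954e-20 J
Step 3: mu/(kB*T) = 1.902
Step 4: z = exp(1.902) = 6.702

6.702


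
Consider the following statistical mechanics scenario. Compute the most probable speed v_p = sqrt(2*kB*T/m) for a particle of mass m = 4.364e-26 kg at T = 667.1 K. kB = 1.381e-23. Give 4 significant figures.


Step 1: Numerator = 2*kB*T = 2*1.381e-23*667.1 = 1.843e-20
Step 2: Ratio = 1.843e-20 / 4.364e-26 = 4.222e+05
Step 3: v_p = sqrt(4.222e+05) = 649.8 m/s

649.8


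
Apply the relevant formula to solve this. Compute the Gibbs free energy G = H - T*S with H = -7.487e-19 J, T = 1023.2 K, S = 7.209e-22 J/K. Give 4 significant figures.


Step 1: T*S = 1023.2 * 7.209e-22 = 7.376e-19 J
Step 2: G = H - T*S = -7.487e-19 - 7.376e-19
Step 3: G = -1.486e-18 J

-1.486e-18


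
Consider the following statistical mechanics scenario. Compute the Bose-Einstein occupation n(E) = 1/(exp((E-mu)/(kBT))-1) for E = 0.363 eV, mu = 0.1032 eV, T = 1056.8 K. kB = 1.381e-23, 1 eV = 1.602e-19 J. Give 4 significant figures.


Step 1: (E - mu) = 0.2598 eV
Step 2: x = (E-mu)*eV/(kB*T) = 0.2598*1.602e-19/(1.381e-23*1056.8) = 2.852
Step 3: exp(x) = 17.32
Step 4: n = 1/(exp(x)-1) = 0.06128

0.06128


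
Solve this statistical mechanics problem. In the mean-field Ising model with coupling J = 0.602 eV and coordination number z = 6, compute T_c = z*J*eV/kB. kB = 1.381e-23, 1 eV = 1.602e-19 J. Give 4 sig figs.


Step 1: z*J = 6*0.602 = 3.612 eV
Step 2: Convert to Joules: 3.612*1.602e-19 = 5.786e-19 J
Step 3: T_c = 5.786e-19 / 1.381e-23 = 4.19e+04 K

4.19e+04


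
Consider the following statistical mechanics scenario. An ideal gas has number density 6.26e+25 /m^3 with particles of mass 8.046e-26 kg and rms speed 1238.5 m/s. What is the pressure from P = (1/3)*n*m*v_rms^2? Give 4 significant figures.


Step 1: v_rms^2 = 1238.5^2 = 1.534e+06
Step 2: n*m = 6.26e+25*8.046e-26 = 5.037
Step 3: P = (1/3)*5.037*1.534e+06 = 2.575e+06 Pa

2.575e+06


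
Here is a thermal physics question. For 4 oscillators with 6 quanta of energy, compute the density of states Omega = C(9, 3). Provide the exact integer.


Step 1: Use binomial coefficient C(9, 3)
Step 2: Numerator = 9! / 6!
Step 3: Denominator = 3!
Step 4: Omega = 84

84


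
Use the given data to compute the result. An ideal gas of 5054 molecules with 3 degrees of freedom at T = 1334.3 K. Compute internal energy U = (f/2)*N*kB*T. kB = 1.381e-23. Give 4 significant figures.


Step 1: f/2 = 3/2 = 1.5
Step 2: N*kB*T = 5054*1.381e-23*1334.3 = 9.313e-17
Step 3: U = 1.5 * 9.313e-17 = 1.397e-16 J

1.397e-16


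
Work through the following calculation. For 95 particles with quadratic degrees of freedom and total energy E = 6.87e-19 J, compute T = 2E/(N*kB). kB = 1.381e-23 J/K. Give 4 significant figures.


Step 1: Numerator = 2*E = 2*6.87e-19 = 1.374e-18 J
Step 2: Denominator = N*kB = 95*1.381e-23 = 1.312e-21
Step 3: T = 1.374e-18 / 1.312e-21 = 1047 K

1047


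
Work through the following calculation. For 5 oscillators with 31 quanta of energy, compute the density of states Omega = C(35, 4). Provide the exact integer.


Step 1: Use binomial coefficient C(35, 4)
Step 2: Numerator = 35! / 31!
Step 3: Denominator = 4!
Step 4: Omega = 52360

52360


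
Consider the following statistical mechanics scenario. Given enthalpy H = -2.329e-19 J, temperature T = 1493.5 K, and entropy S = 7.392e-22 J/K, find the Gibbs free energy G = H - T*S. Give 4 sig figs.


Step 1: T*S = 1493.5 * 7.392e-22 = 1.104e-18 J
Step 2: G = H - T*S = -2.329e-19 - 1.104e-18
Step 3: G = -1.337e-18 J

-1.337e-18


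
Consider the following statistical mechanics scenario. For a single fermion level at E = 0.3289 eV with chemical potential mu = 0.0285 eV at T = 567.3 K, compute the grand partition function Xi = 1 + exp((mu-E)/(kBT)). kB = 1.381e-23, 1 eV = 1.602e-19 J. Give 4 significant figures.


Step 1: (mu - E) = 0.0285 - 0.3289 = -0.3004 eV
Step 2: x = (mu-E)*eV/(kB*T) = -0.3004*1.602e-19/(1.381e-23*567.3) = -6.143
Step 3: exp(x) = 0.002149
Step 4: Xi = 1 + 0.002149 = 1.002

1.002


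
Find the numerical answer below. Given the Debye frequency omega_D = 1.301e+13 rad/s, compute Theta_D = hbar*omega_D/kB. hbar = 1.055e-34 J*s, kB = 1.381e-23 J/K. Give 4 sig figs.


Step 1: hbar*omega_D = 1.055e-34 * 1.301e+13 = 1.373e-21 J
Step 2: Theta_D = 1.373e-21 / 1.381e-23
Step 3: Theta_D = 99.39 K

99.39


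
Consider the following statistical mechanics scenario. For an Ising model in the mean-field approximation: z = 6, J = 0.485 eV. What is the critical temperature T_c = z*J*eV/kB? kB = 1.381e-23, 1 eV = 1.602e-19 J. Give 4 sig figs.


Step 1: z*J = 6*0.485 = 2.91 eV
Step 2: Convert to Joules: 2.91*1.602e-19 = 4.662e-19 J
Step 3: T_c = 4.662e-19 / 1.381e-23 = 3.376e+04 K

3.376e+04


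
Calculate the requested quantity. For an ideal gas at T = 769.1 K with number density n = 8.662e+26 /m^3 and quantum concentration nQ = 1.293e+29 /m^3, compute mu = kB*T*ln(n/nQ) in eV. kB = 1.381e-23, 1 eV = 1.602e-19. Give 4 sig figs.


Step 1: n/nQ = 8.662e+26/1.293e+29 = 0.006699
Step 2: ln(n/nQ) = -5.006
Step 3: mu = kB*T*ln(n/nQ) = 1.062e-20*-5.006 = -5.317e-20 J
Step 4: Convert to eV: -5.317e-20/1.602e-19 = -0.3319 eV

-0.3319


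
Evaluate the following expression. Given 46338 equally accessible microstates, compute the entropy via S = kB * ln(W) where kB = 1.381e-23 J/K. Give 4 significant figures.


Step 1: ln(W) = ln(46338) = 10.74
Step 2: S = kB * ln(W) = 1.381e-23 * 10.74
Step 3: S = 1.484e-22 J/K

1.484e-22


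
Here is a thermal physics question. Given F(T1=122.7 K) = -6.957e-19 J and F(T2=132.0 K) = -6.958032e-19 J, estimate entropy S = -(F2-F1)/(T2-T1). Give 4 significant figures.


Step 1: dF = F2 - F1 = -6.958032e-19 - (-6.957e-19) = -1.032e-22 J
Step 2: dT = T2 - T1 = 132.0 - 122.7 = 9.3 K
Step 3: S = -dF/dT = -(-1.032e-22)/9.3 = 1.11e-23 J/K

1.11e-23


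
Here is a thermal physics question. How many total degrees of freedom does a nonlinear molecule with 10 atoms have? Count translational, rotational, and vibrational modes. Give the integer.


Step 1: Translational DOF = 3
Step 2: Rotational DOF (nonlinear) = 3
Step 3: Vibrational DOF = 3*10 - 6 = 24
Step 4: Total = 3 + 3 + 24 = 30

30


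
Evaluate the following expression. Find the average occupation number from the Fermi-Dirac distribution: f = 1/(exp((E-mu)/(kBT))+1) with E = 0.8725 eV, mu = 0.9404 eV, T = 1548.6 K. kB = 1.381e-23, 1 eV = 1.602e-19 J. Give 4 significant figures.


Step 1: (E - mu) = 0.8725 - 0.9404 = -0.0679 eV
Step 2: Convert: (E-mu)*eV = -1.088e-20 J
Step 3: x = (E-mu)*eV/(kB*T) = -0.5086
Step 4: f = 1/(exp(-0.5086)+1) = 0.6245

0.6245


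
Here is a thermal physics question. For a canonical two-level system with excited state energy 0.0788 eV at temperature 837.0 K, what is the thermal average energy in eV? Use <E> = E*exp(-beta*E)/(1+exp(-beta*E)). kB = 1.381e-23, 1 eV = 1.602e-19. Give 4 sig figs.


Step 1: beta*E = 0.0788*1.602e-19/(1.381e-23*837.0) = 1.092
Step 2: exp(-beta*E) = 0.3355
Step 3: <E> = 0.0788*0.3355/(1+0.3355) = 0.0198 eV

0.0198


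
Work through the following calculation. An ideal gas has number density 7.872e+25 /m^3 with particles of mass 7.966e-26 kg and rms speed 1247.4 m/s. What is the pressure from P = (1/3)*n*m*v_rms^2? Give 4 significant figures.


Step 1: v_rms^2 = 1247.4^2 = 1.556e+06
Step 2: n*m = 7.872e+25*7.966e-26 = 6.271
Step 3: P = (1/3)*6.271*1.556e+06 = 3.252e+06 Pa

3.252e+06


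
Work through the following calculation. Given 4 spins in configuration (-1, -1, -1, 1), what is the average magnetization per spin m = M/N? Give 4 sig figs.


Step 1: Count up spins (+1): 1, down spins (-1): 3
Step 2: Total magnetization M = 1 - 3 = -2
Step 3: m = M/N = -2/4 = -0.5

-0.5


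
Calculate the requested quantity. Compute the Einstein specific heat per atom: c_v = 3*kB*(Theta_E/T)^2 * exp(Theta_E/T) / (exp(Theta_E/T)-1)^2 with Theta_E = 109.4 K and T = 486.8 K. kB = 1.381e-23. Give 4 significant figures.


Step 1: x = Theta_E/T = 109.4/486.8 = 0.2247
Step 2: x^2 = 0.0505
Step 3: exp(x) = 1.252
Step 4: c_v = 3*1.381e-23*0.0505*1.252/(1.252-1)^2 = 4.126e-23

4.126e-23


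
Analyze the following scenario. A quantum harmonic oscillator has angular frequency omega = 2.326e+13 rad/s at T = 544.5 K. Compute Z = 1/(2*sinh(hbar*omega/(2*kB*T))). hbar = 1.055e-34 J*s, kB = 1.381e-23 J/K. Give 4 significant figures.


Step 1: Compute x = hbar*omega/(kB*T) = 1.055e-34*2.326e+13/(1.381e-23*544.5) = 0.3263
Step 2: x/2 = 0.1632
Step 3: sinh(x/2) = 0.1639
Step 4: Z = 1/(2*0.1639) = 3.051

3.051


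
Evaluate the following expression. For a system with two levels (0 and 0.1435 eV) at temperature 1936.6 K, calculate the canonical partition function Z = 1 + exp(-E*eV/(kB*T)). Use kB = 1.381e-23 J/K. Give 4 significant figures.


Step 1: Compute beta*E = E*eV/(kB*T) = 0.1435*1.602e-19/(1.381e-23*1936.6) = 0.8596
Step 2: exp(-beta*E) = exp(-0.8596) = 0.4233
Step 3: Z = 1 + 0.4233 = 1.423

1.423


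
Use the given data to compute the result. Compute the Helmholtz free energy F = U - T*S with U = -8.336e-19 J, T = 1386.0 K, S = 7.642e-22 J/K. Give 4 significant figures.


Step 1: T*S = 1386.0 * 7.642e-22 = 1.059e-18 J
Step 2: F = U - T*S = -8.336e-19 - 1.059e-18
Step 3: F = -1.893e-18 J

-1.893e-18


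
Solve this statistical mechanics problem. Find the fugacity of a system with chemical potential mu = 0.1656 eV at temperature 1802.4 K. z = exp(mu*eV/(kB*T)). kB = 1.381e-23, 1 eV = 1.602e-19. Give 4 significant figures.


Step 1: Convert mu to Joules: 0.1656*1.602e-19 = 2.653e-20 J
Step 2: kB*T = 1.381e-23*1802.4 = 2.489e-20 J
Step 3: mu/(kB*T) = 1.066
Step 4: z = exp(1.066) = 2.903

2.903


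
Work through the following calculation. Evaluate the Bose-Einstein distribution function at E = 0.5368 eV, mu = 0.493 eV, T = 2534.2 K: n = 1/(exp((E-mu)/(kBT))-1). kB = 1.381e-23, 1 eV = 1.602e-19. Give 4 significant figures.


Step 1: (E - mu) = 0.0438 eV
Step 2: x = (E-mu)*eV/(kB*T) = 0.0438*1.602e-19/(1.381e-23*2534.2) = 0.2005
Step 3: exp(x) = 1.222
Step 4: n = 1/(exp(x)-1) = 4.504

4.504


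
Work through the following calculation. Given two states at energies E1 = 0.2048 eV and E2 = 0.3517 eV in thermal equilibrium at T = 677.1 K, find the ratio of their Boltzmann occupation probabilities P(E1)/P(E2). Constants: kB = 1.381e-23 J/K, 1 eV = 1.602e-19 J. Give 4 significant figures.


Step 1: Compute energy difference dE = E1 - E2 = 0.2048 - 0.3517 = -0.1469 eV
Step 2: Convert to Joules: dE_J = -0.1469 * 1.602e-19 = -2.353e-20 J
Step 3: Compute exponent = -dE_J / (kB * T) = -(-2.353e-20) / (1.381e-23 * 677.1) = 2.517
Step 4: P(E1)/P(E2) = exp(2.517) = 12.39

12.39


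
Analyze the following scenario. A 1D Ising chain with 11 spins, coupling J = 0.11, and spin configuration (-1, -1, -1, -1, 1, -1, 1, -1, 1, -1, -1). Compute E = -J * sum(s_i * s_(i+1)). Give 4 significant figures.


Step 1: Nearest-neighbor products: 1, 1, 1, -1, -1, -1, -1, -1, -1, 1
Step 2: Sum of products = -2
Step 3: E = -0.11 * -2 = 0.22

0.22


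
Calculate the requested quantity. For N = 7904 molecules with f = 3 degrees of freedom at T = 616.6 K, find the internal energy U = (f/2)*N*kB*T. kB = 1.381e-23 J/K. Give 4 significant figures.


Step 1: f/2 = 3/2 = 1.5
Step 2: N*kB*T = 7904*1.381e-23*616.6 = 6.73e-17
Step 3: U = 1.5 * 6.73e-17 = 1.01e-16 J

1.01e-16


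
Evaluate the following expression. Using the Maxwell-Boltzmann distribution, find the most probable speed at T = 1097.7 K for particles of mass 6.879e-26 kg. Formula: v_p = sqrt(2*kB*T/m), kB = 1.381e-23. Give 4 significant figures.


Step 1: Numerator = 2*kB*T = 2*1.381e-23*1097.7 = 3.032e-20
Step 2: Ratio = 3.032e-20 / 6.879e-26 = 4.407e+05
Step 3: v_p = sqrt(4.407e+05) = 663.9 m/s

663.9


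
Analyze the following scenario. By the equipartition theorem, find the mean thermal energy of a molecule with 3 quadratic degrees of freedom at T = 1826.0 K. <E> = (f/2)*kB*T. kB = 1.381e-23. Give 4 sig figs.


Step 1: f/2 = 3/2 = 1.5
Step 2: kB*T = 1.381e-23 * 1826.0 = 2.522e-20
Step 3: <E> = 1.5 * 2.522e-20 = 3.783e-20 J

3.783e-20


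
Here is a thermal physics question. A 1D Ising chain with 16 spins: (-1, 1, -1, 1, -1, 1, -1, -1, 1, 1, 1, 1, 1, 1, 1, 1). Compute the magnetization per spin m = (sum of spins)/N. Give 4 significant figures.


Step 1: Count up spins (+1): 11, down spins (-1): 5
Step 2: Total magnetization M = 11 - 5 = 6
Step 3: m = M/N = 6/16 = 0.375

0.375


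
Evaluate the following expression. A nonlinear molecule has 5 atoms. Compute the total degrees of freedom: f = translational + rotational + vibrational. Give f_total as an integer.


Step 1: Translational DOF = 3
Step 2: Rotational DOF (nonlinear) = 3
Step 3: Vibrational DOF = 3*5 - 6 = 9
Step 4: Total = 3 + 3 + 9 = 15

15


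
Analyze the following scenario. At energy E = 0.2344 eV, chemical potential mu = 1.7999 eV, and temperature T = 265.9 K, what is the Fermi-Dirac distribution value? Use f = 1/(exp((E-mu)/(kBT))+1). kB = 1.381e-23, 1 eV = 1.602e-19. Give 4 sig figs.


Step 1: (E - mu) = 0.2344 - 1.7999 = -1.566 eV
Step 2: Convert: (E-mu)*eV = -2.508e-19 J
Step 3: x = (E-mu)*eV/(kB*T) = -68.3
Step 4: f = 1/(exp(-68.3)+1) = 1

1


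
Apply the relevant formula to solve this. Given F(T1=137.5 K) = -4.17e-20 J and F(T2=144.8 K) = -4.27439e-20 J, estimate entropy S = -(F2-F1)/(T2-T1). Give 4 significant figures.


Step 1: dF = F2 - F1 = -4.27439e-20 - (-4.17e-20) = -1.0439e-21 J
Step 2: dT = T2 - T1 = 144.8 - 137.5 = 7.3 K
Step 3: S = -dF/dT = -(-1.0439e-21)/7.3 = 1.43e-22 J/K

1.43e-22
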